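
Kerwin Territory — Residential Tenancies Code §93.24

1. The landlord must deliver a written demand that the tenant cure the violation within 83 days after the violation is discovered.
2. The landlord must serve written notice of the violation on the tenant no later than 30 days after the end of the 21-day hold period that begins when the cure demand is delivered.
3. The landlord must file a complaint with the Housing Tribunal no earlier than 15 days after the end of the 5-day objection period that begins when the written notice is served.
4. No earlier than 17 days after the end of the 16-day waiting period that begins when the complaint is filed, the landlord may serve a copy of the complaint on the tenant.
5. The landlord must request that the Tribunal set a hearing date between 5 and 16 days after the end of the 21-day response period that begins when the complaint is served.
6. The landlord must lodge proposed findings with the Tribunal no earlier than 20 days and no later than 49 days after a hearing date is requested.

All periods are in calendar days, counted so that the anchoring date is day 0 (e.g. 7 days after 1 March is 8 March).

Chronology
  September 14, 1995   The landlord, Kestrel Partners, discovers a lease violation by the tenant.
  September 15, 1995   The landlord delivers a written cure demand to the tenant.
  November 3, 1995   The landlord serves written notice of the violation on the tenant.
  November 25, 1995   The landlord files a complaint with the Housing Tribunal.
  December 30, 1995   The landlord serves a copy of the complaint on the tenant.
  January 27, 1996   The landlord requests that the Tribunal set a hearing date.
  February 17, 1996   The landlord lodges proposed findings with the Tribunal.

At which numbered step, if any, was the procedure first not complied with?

(1) due by September 14, 1995 + 83 days = December 6, 1995; completed September 15, 1995, before the deadline.
(2) due by October 6, 1995 + 30 days = November 5, 1995; done November 3, 1995 — timely.
(3) permitted from November 8, 1995 + 15 days = November 23, 1995 onward; done November 25, 1995, after the minimum wait.
(4) permitted from December 11, 1995 + 17 days = December 28, 1995 onward; done December 30, 1995 — permitted.
(5) the permitted window runs from January 20, 1996 + 5 = January 25, 1996 to January 20, 1996 + 16 = February 5, 1996; done January 27, 1996, which is between those dates.
(6) the permitted window runs from January 27, 1996 + 20 = February 16, 1996 to January 27, 1996 + 49 = March 16, 1996; done February 17, 1996, which is between those dates.

None — every step was satisfied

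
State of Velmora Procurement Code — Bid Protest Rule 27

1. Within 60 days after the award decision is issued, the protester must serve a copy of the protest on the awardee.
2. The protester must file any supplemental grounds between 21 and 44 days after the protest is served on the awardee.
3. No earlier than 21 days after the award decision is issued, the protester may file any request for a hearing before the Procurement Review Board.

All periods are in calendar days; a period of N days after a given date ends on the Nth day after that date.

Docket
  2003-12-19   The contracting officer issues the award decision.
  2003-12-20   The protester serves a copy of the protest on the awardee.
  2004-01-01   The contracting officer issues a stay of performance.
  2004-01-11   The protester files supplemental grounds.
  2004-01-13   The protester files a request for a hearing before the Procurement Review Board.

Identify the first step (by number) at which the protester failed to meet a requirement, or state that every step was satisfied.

Step 1: 60 days after 2003-12-19 (when the award decision is issued) is 2004-02-17; completed 2003-12-20, before the deadline.
Step 2: the window is 21–44 days after 2003-12-20 (when the protest is served on the awardee), so 2004-01-10 through 2004-02-02; done 2004-01-11, which is between those dates.
Step 3: the earliest permitted date is 21 days after 2003-12-19 (when the award decision is issued), i.e. 2004-01-09; done 2004-01-13 — permitted.

None — every step was satisfied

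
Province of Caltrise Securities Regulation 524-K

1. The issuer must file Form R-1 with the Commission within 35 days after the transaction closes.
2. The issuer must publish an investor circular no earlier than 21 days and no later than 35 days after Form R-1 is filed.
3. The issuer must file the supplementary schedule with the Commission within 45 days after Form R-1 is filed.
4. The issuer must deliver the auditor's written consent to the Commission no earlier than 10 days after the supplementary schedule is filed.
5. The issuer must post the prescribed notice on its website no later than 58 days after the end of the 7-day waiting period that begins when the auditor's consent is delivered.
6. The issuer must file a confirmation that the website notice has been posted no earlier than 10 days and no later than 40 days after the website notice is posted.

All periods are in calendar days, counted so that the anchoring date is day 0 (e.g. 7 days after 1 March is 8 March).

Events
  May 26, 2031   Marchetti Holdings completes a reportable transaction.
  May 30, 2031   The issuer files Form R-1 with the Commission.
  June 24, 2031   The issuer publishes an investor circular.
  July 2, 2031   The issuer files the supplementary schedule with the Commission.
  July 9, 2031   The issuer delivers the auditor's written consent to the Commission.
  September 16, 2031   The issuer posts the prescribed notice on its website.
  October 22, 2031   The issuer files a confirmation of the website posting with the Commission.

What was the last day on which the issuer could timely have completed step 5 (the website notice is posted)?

September 12, 2031

The auditor's consent is delivered on July 9, 2031; the 7-day waiting period therefore ends July 16, 2031, and step 5 runs from that date. 58 days after July 16, 2031 is September 12, 2031.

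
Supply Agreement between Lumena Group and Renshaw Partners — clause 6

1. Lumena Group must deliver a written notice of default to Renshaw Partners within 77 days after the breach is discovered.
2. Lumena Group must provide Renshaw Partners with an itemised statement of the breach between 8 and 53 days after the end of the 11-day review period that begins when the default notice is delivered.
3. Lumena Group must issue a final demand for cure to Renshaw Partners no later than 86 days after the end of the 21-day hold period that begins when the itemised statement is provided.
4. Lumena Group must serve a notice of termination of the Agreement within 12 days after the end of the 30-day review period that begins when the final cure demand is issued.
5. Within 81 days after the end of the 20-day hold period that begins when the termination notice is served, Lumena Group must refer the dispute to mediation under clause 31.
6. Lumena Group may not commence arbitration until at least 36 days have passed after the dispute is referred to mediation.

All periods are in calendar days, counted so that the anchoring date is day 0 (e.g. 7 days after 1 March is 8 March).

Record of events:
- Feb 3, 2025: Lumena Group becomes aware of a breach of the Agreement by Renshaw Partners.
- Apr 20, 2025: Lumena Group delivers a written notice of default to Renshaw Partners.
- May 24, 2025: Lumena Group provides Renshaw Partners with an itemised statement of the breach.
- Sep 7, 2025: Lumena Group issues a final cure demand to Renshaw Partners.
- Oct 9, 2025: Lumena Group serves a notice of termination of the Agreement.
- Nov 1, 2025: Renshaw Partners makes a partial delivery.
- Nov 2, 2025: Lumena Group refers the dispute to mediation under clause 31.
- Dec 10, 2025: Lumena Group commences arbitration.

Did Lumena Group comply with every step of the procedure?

Yes

Step 1: 77 days after Feb 3, 2025 (when the breach is discovered) is Apr 21, 2025; completed Apr 20, 2025, before the deadline.
Step 2: the window is 8–53 days after May 1, 2025 (end of the 11-day review period, which began when the default notice is delivered on Apr 20, 2025), so May 9, 2025 through Jun 23, 2025; May 24, 2025 falls inside that range.
Step 3: 86 days after Jun 14, 2025 (end of the 21-day hold period, which began when the itemised statement is provided on May 24, 2025) is Sep 8, 2025; Sep 7, 2025 is within that limit.
Step 4: 12 days after Oct 7, 2025 (end of the 30-day review period, which began when the final cure demand is issued on Sep 7, 2025) is Oct 19, 2025; completed Oct 9, 2025, before the deadline.
Step 5: 81 days after Oct 29, 2025 (end of the 20-day hold period, which began when the termination notice is served on Oct 9, 2025) is Jan 18, 2026; Nov 2, 2025 is within that limit.
Step 6: the earliest permitted date is 36 days after Nov 2, 2025 (when the dispute is referred to mediation), i.e. Dec 8, 2025; Dec 10, 2025 is on or after that date.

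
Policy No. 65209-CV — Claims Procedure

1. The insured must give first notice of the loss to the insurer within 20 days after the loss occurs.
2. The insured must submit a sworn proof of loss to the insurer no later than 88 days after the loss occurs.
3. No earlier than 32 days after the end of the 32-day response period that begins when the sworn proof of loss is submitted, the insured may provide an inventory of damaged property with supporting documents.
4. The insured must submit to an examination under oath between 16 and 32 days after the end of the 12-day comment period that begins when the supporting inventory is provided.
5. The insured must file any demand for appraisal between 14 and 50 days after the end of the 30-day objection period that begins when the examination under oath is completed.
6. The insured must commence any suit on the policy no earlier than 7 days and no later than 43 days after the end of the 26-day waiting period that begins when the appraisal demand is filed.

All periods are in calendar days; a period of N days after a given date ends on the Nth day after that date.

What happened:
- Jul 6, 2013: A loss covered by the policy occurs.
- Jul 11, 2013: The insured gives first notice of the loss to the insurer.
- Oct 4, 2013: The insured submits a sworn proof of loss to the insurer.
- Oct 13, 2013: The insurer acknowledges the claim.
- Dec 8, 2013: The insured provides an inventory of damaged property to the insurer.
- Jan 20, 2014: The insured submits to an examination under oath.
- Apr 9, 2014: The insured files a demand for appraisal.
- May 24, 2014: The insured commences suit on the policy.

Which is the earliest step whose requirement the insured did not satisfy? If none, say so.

Step 1: 20 days after Jul 6, 2013 (when the loss occurs) is Jul 26, 2013; Jul 11, 2013 is within that limit.
Step 2: 88 days after Jul 6, 2013 (when the loss occurs) is Oct 2, 2013; done Oct 4, 2013 — 2 days late.
That is the first point of non-compliance.

Step 2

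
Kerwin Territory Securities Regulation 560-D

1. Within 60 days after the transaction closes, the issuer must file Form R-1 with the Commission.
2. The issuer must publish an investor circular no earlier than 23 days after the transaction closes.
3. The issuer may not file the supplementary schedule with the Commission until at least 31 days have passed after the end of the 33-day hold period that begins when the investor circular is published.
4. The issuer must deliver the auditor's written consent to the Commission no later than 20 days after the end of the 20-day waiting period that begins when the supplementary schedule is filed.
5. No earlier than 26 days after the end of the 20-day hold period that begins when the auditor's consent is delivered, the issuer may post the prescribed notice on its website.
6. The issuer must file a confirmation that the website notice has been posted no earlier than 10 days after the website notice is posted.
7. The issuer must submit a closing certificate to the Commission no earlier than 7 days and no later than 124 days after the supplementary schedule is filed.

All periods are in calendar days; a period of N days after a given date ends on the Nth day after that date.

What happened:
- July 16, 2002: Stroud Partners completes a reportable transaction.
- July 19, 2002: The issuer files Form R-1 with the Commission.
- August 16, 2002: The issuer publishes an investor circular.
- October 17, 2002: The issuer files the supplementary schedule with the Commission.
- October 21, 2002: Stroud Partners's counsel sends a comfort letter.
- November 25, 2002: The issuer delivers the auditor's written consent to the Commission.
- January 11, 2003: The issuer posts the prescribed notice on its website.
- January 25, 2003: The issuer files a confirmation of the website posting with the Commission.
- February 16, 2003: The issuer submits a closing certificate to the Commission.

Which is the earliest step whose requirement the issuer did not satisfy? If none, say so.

Step 3

(1) due by July 16, 2002 + 60 days = September 14, 2002; July 19, 2002 is within that limit.
(2) permitted from July 16, 2002 + 23 days = August 8, 2002 onward; done August 16, 2002, after the minimum wait.
(3) permitted from September 18, 2002 + 31 days = October 19, 2002 onward; October 17, 2002 is 2 days before the earliest permitted date.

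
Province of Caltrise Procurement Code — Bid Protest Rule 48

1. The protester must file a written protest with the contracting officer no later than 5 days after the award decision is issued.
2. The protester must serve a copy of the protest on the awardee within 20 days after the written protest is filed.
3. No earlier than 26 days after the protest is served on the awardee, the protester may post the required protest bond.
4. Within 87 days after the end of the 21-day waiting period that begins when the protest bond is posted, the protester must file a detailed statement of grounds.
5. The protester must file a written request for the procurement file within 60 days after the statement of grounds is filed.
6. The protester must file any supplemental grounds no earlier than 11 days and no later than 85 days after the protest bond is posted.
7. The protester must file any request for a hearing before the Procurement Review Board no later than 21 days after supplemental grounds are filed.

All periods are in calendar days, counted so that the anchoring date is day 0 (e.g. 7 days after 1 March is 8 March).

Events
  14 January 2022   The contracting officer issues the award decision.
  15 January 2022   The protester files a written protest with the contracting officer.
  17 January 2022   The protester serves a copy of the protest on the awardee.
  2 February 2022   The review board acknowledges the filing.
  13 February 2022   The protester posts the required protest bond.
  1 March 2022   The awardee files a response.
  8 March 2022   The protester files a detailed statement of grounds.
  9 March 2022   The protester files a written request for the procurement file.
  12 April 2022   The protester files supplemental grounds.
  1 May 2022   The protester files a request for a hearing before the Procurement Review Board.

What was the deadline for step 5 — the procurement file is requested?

Step 5 runs from 8 March 2022, when the statement of grounds is filed. 60 days after 8 March 2022 is 7 May 2022.

7 May 2022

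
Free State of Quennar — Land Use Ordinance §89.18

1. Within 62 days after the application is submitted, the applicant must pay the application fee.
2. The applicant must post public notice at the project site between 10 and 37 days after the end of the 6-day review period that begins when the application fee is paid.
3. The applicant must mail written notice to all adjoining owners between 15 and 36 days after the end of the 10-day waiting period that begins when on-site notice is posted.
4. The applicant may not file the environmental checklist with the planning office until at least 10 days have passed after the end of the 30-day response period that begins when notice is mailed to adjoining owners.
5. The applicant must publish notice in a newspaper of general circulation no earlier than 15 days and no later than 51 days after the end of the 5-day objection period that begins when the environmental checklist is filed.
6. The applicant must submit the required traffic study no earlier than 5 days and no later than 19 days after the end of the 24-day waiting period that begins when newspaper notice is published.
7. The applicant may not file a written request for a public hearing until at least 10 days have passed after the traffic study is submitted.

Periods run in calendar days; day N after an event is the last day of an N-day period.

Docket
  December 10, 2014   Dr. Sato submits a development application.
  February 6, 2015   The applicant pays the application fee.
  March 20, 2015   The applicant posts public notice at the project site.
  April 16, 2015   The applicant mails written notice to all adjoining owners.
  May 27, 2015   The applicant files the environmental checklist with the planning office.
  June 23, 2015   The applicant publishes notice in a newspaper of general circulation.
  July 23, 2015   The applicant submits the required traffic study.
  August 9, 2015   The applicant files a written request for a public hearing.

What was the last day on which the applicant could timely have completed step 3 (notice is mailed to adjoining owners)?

On-site notice is posted on March 20, 2015; the 10-day waiting period therefore ends March 30, 2015, and step 3 runs from that date. The window is 15–36 days after March 30, 2015; it closes on May 5, 2015.

May 5, 2015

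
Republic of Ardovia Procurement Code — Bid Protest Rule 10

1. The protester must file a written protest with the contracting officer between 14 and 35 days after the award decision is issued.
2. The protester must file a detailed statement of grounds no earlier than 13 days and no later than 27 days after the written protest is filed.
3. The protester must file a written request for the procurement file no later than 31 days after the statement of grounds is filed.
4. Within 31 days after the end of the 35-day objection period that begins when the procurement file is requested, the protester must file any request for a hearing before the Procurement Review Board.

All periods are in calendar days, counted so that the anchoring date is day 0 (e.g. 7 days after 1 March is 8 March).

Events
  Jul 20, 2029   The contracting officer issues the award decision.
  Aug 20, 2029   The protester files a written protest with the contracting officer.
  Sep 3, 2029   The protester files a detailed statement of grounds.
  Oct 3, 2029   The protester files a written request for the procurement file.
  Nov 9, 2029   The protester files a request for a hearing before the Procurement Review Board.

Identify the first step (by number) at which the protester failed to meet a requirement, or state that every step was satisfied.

None — every step was satisfied

Step 1: the window is 14–35 days after Jul 20, 2029 (when the award decision is issued), so Aug 3, 2029 through Aug 24, 2029; done Aug 20, 2029 — within the window.
Step 2: the window is 13–27 days after Aug 20, 2029 (when the written protest is filed), so Sep 2, 2029 through Sep 16, 2029; done Sep 3, 2029, which is between those dates.
Step 3: 31 days after Sep 3, 2029 (when the statement of grounds is filed) is Oct 4, 2029; Oct 3, 2029 is within that limit.
Step 4: 31 days after Nov 7, 2029 (end of the 35-day objection period, which began when the procurement file is requested on Oct 3, 2029) is Dec 8, 2029; completed Nov 9, 2029, before the deadline.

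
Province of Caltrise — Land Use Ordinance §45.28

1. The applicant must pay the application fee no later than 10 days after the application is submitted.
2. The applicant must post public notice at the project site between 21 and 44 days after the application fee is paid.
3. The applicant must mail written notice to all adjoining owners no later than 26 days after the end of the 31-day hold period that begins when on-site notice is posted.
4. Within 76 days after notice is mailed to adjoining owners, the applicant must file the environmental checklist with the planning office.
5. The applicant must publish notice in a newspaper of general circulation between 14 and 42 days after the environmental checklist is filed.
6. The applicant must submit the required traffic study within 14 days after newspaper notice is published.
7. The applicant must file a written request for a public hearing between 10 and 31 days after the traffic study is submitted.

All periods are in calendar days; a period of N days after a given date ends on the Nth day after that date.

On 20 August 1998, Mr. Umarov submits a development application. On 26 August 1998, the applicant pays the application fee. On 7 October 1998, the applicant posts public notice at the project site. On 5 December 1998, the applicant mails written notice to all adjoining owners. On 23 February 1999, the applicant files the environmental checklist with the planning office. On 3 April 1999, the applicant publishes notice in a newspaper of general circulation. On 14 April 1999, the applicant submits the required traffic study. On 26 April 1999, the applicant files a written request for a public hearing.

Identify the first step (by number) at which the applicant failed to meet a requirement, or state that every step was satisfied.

Step 1: 10 days after 20 August 1998 (when the application is submitted) is 30 August 1998; done 26 August 1998 — timely.
Step 2: the window is 21–44 days after 26 August 1998 (when the application fee is paid), so 16 September 1998 through 9 October 1998; done 7 October 1998, which is between those dates.
Step 3: 26 days after 7 November 1998 (end of the 31-day hold period, which began when on-site notice is posted on 7 October 1998) is 3 December 1998; not done until 5 December 1998, 2 days after the deadline.
Later steps need not be reached.

Step 3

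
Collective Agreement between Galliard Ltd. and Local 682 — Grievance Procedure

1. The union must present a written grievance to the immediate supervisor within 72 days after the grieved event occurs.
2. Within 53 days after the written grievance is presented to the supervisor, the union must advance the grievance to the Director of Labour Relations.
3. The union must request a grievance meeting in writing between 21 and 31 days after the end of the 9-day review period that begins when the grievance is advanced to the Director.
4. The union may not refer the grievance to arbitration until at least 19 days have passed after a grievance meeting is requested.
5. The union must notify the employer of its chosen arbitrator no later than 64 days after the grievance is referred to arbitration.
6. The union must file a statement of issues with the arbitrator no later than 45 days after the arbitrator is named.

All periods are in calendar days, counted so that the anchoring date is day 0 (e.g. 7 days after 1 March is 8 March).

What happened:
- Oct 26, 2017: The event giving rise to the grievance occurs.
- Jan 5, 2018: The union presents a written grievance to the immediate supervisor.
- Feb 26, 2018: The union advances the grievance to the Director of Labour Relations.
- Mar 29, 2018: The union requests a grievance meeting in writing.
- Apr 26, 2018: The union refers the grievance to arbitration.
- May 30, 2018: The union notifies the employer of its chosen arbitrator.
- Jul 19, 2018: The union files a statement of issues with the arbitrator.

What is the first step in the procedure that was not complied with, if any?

Step 6

(1) due by Oct 26, 2017 + 72 days = Jan 6, 2018; Jan 5, 2018 is within that limit.
(2) due by Jan 5, 2018 + 53 days = Feb 27, 2018; done Feb 26, 2018 — timely.
(3) the permitted window runs from Mar 7, 2018 + 21 = Mar 28, 2018 to Mar 7, 2018 + 31 = Apr 7, 2018; Mar 29, 2018 falls inside that range.
(4) permitted from Mar 29, 2018 + 19 days = Apr 17, 2018 onward; done Apr 26, 2018, after the minimum wait.
(5) due by Apr 26, 2018 + 64 days = Jun 29, 2018; May 30, 2018 is within that limit.
(6) due by May 30, 2018 + 45 days = Jul 14, 2018; not done until Jul 19, 2018, 5 days after the deadline.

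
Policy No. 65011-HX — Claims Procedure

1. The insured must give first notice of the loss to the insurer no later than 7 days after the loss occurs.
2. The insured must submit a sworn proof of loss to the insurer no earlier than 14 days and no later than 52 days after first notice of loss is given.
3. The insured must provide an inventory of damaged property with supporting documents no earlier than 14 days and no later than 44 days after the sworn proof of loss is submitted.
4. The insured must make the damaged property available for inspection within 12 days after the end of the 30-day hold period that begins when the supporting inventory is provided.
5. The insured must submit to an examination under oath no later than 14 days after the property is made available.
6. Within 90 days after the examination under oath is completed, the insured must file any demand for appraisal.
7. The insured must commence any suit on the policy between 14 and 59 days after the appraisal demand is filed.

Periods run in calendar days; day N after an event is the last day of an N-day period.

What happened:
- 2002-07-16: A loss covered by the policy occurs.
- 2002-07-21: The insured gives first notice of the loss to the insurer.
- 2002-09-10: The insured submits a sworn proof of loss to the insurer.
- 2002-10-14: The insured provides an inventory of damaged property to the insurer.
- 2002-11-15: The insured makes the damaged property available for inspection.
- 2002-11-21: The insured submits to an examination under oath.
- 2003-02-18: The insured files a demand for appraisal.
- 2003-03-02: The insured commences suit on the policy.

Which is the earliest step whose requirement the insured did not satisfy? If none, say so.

Step 7

(1) due by 2002-07-16 + 7 days = 2002-07-23; 2002-07-21 is within that limit.
(2) the permitted window runs from 2002-07-21 + 14 = 2002-08-04 to 2002-07-21 + 52 = 2002-09-11; done 2002-09-10, which is between those dates.
(3) the permitted window runs from 2002-09-10 + 14 = 2002-09-24 to 2002-09-10 + 44 = 2002-10-24; 2002-10-14 falls inside that range.
(4) due by 2002-11-13 + 12 days = 2002-11-25; completed 2002-11-15, before the deadline.
(5) due by 2002-11-15 + 14 days = 2002-11-29; completed 2002-11-21, before the deadline.
(6) due by 2002-11-21 + 90 days = 2003-02-19; done 2003-02-18 — timely.
(7) the permitted window runs from 2003-02-18 + 14 = 2003-03-04 to 2003-02-18 + 59 = 2003-04-18; 2003-03-02 is 2 days too early.
No need to go further; step 7 was not satisfied.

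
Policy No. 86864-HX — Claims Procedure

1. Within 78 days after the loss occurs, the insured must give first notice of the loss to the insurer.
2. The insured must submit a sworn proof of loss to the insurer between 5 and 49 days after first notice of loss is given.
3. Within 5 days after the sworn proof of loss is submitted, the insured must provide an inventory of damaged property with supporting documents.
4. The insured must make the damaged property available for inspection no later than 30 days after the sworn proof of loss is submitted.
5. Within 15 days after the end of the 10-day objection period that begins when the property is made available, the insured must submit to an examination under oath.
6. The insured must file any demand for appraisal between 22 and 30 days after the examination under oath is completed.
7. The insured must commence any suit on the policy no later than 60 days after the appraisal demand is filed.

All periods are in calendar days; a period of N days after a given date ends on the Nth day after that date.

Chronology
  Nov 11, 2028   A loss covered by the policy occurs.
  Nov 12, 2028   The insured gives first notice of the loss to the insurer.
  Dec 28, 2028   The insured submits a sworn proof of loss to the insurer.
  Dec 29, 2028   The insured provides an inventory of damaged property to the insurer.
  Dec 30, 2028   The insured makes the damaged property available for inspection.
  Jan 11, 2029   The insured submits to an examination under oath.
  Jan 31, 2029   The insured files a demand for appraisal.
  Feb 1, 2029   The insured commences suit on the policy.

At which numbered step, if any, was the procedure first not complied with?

(1) due by Nov 11, 2028 + 78 days = Jan 28, 2029; completed Nov 12, 2028, before the deadline.
(2) the permitted window runs from Nov 12, 2028 + 5 = Nov 17, 2028 to Nov 12, 2028 + 49 = Dec 31, 2028; done Dec 28, 2028, which is between those dates.
(3) due by Dec 28, 2028 + 5 days = Jan 2, 2029; done Dec 29, 2028 — timely.
(4) due by Dec 28, 2028 + 30 days = Jan 27, 2029; done Dec 30, 2028 — timely.
(5) due by Jan 9, 2029 + 15 days = Jan 24, 2029; Jan 11, 2029 is within that limit.
(6) the permitted window runs from Jan 11, 2029 + 22 = Feb 2, 2029 to Jan 11, 2029 + 30 = Feb 10, 2029; done Jan 31, 2029 — 2 days before the window opened.
The procedure was therefore not followed at step 6.

Step 6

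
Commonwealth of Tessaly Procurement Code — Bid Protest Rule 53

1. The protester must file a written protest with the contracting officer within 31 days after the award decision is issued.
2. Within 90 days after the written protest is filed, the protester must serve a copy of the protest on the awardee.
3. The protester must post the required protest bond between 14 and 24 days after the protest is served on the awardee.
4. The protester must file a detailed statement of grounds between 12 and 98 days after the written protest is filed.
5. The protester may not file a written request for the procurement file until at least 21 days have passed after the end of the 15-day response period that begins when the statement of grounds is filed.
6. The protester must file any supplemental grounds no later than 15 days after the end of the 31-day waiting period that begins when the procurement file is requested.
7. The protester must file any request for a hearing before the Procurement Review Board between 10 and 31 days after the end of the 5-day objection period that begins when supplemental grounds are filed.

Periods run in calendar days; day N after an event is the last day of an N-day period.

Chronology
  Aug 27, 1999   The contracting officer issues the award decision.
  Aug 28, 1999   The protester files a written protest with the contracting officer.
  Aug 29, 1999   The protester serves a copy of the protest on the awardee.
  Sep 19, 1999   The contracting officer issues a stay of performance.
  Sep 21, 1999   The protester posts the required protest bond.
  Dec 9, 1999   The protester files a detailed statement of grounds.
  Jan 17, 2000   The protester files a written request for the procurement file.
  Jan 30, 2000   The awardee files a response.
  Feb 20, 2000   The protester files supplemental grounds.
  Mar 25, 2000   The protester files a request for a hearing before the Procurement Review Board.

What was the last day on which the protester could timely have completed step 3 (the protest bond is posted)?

Step 3 runs from Aug 29, 1999, when the protest is served on the awardee. The window is 14–24 days after Aug 29, 1999; it closes on Sep 22, 1999.

Sep 22, 1999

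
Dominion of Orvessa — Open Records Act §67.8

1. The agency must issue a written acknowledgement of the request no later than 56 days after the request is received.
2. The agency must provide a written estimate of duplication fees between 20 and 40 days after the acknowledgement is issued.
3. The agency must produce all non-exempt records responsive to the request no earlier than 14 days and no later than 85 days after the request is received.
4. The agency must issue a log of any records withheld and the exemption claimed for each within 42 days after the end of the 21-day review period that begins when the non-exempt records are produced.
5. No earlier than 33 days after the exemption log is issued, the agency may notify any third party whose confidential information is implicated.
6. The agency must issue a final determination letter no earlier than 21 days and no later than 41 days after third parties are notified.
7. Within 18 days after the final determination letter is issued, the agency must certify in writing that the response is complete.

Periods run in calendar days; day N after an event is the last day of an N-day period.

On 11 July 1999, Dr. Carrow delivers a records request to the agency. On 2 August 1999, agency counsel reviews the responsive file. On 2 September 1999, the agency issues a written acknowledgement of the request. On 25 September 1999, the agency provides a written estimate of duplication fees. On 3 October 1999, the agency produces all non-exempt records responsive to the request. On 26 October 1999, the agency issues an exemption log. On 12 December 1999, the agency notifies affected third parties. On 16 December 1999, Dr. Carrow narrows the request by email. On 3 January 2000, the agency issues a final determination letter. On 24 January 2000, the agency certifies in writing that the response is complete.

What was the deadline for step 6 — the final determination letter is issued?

Step 6 runs from 12 December 1999, when third parties are notified. The window is 21–41 days after 12 December 1999; it closes on 22 January 2000.

22 January 2000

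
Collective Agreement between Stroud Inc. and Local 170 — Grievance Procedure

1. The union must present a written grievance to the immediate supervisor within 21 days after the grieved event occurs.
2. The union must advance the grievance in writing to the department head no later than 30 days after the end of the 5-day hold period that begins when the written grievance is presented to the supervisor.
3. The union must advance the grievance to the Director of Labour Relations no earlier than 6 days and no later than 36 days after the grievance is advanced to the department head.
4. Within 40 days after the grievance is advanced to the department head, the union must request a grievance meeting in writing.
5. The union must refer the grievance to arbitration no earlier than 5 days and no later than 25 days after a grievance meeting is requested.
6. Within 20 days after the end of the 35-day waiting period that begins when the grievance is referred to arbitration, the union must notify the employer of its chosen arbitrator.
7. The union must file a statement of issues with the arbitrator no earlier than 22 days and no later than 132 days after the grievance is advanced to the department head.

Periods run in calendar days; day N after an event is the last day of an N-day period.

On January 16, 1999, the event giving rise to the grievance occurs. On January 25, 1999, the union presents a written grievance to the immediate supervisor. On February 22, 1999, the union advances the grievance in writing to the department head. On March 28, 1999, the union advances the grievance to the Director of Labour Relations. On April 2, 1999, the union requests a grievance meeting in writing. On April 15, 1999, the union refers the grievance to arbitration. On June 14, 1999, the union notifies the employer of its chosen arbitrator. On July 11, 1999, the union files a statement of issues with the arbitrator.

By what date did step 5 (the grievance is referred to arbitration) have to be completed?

Step 5 runs from April 2, 1999, when a grievance meeting is requested. The window is 5–25 days after April 2, 1999; it closes on April 27, 1999.

April 27, 1999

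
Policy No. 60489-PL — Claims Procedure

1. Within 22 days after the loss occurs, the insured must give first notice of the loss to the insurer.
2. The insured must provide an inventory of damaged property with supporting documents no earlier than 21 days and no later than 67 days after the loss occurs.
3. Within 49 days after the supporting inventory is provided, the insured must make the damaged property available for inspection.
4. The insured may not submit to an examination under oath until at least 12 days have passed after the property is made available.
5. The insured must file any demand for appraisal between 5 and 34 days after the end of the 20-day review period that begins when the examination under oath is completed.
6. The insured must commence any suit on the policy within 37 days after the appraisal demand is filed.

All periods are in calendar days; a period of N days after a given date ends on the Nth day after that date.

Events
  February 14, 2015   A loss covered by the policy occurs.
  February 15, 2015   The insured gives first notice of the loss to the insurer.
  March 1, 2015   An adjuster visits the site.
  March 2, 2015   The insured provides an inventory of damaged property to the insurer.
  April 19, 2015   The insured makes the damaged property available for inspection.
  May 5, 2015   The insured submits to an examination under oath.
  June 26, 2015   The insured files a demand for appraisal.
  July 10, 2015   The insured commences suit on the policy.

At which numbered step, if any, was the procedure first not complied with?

(1) due by February 14, 2015 + 22 days = March 8, 2015; completed February 15, 2015, before the deadline.
(2) the permitted window runs from February 14, 2015 + 21 = March 7, 2015 to February 14, 2015 + 67 = April 22, 2015; March 2, 2015 is 5 days too early.

Step 2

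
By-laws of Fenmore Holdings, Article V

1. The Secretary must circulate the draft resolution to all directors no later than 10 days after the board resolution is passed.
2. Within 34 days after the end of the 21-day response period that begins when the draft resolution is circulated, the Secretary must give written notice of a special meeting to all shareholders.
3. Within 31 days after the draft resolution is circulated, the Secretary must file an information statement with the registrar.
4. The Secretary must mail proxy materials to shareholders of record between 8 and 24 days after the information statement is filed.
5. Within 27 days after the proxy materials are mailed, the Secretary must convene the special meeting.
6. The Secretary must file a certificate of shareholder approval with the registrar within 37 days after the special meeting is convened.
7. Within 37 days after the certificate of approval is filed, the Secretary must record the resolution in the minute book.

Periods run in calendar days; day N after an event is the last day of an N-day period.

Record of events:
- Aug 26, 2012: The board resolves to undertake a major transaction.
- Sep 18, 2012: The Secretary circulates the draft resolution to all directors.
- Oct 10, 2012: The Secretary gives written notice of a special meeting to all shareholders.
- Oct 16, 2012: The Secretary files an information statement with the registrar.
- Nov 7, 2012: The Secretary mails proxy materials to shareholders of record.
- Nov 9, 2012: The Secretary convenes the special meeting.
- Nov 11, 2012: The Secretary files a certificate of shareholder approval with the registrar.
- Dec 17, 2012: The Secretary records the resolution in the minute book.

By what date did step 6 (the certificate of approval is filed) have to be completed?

Dec 16, 2012

Step 6 runs from Nov 9, 2012, when the special meeting is convened. 37 days after Nov 9, 2012 is Dec 16, 2012.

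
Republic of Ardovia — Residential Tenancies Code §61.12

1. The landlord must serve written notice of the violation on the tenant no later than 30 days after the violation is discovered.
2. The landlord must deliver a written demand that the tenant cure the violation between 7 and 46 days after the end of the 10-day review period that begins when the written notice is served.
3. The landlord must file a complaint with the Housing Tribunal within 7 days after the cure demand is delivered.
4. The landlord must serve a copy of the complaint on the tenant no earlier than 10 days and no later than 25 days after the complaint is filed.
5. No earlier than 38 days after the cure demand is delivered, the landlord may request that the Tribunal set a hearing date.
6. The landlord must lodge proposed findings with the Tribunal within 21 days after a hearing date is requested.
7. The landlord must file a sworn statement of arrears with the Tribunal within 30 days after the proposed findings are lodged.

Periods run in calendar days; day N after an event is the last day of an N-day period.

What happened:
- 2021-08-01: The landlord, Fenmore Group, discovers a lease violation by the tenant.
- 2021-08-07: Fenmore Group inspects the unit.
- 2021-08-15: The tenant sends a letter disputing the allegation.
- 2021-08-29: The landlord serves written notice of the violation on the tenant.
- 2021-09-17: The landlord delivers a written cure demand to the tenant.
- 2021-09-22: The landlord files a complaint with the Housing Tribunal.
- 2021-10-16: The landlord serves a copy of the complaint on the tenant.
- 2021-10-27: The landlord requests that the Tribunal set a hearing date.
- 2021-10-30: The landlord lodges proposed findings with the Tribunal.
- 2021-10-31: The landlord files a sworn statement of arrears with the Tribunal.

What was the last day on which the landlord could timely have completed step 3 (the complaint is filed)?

2021-09-24

Step 3 runs from 2021-09-17, when the cure demand is delivered. 7 days after 2021-09-17 is 2021-09-24.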